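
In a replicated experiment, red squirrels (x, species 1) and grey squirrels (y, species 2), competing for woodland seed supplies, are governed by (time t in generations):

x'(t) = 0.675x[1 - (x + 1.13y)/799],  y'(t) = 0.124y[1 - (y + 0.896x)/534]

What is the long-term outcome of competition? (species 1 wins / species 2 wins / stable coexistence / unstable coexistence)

species 1 excludes species 2

Compare the nullcline intercepts: K1/α12 = 799/1.13 = 707 > K2 = 534; K2/α21 = 534/0.896 = 596 < K1 = 799.
Since the inequalities point opposite ways, species 1 can invade but species 2 cannot.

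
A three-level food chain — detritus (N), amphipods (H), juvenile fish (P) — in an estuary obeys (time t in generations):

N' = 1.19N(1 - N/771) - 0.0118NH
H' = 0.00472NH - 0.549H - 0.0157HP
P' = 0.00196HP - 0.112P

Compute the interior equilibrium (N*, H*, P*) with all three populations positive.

N* ≈ 334, H* ≈ 57.1, P* ≈ 65.5

From dP/dt = 0: 0.00196H* = 0.112, so H* = 57.1.
From dN/dt = 0: 1.19(1 - N*/771) = 0.0118·57.1, giving N* = 771·(1 - 0.567) = 334.
From dH/dt = 0: 0.00472·334 - 0.549 = 0.0157P*, so P* = 1.03/0.0157 = 65.5.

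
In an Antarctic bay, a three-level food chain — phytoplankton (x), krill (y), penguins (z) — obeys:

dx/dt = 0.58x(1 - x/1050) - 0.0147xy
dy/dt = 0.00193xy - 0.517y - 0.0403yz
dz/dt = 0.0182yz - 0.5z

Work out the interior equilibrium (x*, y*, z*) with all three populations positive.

x* ≈ 319, y* ≈ 27.5, z* ≈ 2.44

From dz/dt = 0: 0.0182y* = 0.5, so y* = 27.5.
From dx/dt = 0: 0.58(1 - x*/1050) = 0.0147·27.5, giving x* = 1050·(1 - 0.696) = 319.
From dy/dt = 0: 0.00193·319 - 0.517 = 0.0403z*, so z* = 0.0985/0.0403 = 2.44.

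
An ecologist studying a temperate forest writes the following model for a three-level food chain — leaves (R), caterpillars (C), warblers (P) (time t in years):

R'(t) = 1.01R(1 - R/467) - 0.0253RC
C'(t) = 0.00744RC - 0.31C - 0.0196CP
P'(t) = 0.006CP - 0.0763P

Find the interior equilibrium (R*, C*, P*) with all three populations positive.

R* ≈ 318, C* ≈ 12.7, P* ≈ 105

From dP/dt = 0: 0.006C* = 0.0763, so C* = 12.7.
From dR/dt = 0: 1.01(1 - R*/467) = 0.0253·12.7, giving R* = 467·(1 - 0.319) = 318.
From dC/dt = 0: 0.00744·318 - 0.31 = 0.0196P*, so P* = 2.06/0.0196 = 105.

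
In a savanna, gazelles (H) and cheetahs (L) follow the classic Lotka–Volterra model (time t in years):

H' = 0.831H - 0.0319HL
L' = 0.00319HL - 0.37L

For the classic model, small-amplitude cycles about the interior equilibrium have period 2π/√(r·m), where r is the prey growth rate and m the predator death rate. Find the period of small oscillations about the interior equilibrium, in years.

Here r = 0.831 and m = 0.37, so r·m = 0.307.
ω = √0.307 = 0.554 per year, hence T = 2π/ω ≈ 11.3 years.

T ≈ 11.3 years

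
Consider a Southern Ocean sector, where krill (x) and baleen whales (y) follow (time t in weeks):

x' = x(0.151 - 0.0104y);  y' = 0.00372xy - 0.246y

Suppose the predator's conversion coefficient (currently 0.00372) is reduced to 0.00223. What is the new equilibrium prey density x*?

At the interior fixed point, setting dy/dt = 0 with y > 0 fixes x* = (predator death rate)/(xy coefficient) — independent of the other coefficients.
With the change, x* = 0.246/0.00223 = 110; it rises from 66.1.

x* ≈ 110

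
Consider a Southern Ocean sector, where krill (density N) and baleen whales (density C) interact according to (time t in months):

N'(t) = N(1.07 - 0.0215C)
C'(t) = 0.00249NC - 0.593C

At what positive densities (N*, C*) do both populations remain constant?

Set dC/dt = 0 with C > 0: 0.00249N - 0.593 = 0, so N* = 0.593/0.00249 = 238.
Set dN/dt = 0 with N > 0: 1.07 - 0.0215C = 0, so C* = 1.07/0.0215 = 49.8.

N* ≈ 238, C* ≈ 49.8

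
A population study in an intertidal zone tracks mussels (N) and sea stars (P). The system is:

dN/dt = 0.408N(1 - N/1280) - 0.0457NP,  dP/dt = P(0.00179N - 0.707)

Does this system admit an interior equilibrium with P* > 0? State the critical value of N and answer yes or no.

Threshold N = 395; K > 395, so yes, the predator persists.

The predator equation gives dP/dt > 0 only when N > 0.707/0.00179 = 395.
Without the predator, N → K = 1280. Since 1280 > 395, the predator can invade and persist.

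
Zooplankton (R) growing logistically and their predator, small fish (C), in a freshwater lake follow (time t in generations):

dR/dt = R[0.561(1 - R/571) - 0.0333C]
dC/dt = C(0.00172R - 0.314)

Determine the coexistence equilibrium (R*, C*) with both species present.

R* ≈ 183, C* ≈ 11.5

From dC/dt = 0 with C > 0: 0.00172R* = 0.314, so R* = 183.
Substitute into dR/dt = 0: 0.561(1 - 183/571) = 0.0333C*.
The bracket is 0.68, giving C* = 0.382/0.0333 = 11.5.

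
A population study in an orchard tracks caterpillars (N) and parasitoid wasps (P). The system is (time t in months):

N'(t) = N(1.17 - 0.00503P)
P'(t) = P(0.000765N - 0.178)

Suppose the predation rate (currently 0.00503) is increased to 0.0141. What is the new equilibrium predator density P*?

P* ≈ 83

At the interior fixed point, setting dN/dt = 0 with N > 0 fixes P* = (prey growth rate)/(NP coefficient) — independent of the other coefficients.
With the change, P* = 1.17/0.0141 = 83; it falls from 233.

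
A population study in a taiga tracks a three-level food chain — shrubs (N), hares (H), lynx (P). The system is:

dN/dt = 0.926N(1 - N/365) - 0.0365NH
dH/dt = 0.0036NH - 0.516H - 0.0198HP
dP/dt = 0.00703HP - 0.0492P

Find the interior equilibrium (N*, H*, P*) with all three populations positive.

N* ≈ 264, H* ≈ 7, P* ≈ 22

From dP/dt = 0: 0.00703H* = 0.0492, so H* = 7.
From dN/dt = 0: 0.926(1 - N*/365) = 0.0365·7, giving N* = 365·(1 - 0.276) = 264.
From dH/dt = 0: 0.0036·264 - 0.516 = 0.0198P*, so P* = 0.436/0.0198 = 22.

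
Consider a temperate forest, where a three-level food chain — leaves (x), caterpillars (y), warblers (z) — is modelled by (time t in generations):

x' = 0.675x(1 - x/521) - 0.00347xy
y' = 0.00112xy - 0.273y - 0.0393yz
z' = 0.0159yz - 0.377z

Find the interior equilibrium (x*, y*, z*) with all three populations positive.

x* ≈ 457, y* ≈ 23.7, z* ≈ 6.09

From dz/dt = 0: 0.0159y* = 0.377, so y* = 23.7.
From dx/dt = 0: 0.675(1 - x*/521) = 0.00347·23.7, giving x* = 521·(1 - 0.122) = 457.
From dy/dt = 0: 0.00112·457 - 0.273 = 0.0393z*, so z* = 0.239/0.0393 = 6.09.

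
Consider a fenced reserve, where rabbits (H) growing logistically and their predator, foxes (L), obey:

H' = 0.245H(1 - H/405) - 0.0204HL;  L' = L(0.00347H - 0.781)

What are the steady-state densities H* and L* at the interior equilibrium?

H* ≈ 225, L* ≈ 5.34

From dL/dt = 0 with L > 0: 0.00347H* = 0.781, so H* = 225.
Substitute into dH/dt = 0: 0.245(1 - 225/405) = 0.0204L*.
The bracket is 0.444, giving L* = 0.109/0.0204 = 5.34.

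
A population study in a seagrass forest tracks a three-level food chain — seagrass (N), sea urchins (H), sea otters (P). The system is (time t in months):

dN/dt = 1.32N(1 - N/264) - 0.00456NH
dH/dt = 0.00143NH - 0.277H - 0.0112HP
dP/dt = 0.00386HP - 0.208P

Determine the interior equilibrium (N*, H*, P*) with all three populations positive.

N* ≈ 215, H* ≈ 53.9, P* ≈ 2.7

From dP/dt = 0: 0.00386H* = 0.208, so H* = 53.9.
From dN/dt = 0: 1.32(1 - N*/264) = 0.00456·53.9, giving N* = 264·(1 - 0.186) = 215.
From dH/dt = 0: 0.00143·215 - 0.277 = 0.0112P*, so P* = 0.0302/0.0112 = 2.7.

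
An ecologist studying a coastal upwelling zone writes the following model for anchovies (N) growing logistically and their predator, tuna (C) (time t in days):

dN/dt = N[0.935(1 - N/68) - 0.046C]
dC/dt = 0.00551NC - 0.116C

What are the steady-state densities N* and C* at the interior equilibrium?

N* ≈ 21.1, C* ≈ 14

From dC/dt = 0 with C > 0: 0.00551N* = 0.116, so N* = 21.1.
Substitute into dN/dt = 0: 0.935(1 - 21.1/68) = 0.046C*.
The bracket is 0.69, giving C* = 0.646/0.046 = 14.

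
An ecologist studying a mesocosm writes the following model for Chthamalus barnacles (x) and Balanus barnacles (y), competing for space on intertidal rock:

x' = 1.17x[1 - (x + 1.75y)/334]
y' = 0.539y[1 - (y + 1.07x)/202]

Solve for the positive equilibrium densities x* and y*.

Setting both brackets to zero gives the nullclines x + 1.75y = 334 and 1.07x + y = 202.
Substituting y = 202 - 1.07x into the first: x(1 - 1.75·1.07) = 334 - 1.75·202.
So x* = -19.5/-0.873 = 22.3, and then y* = 202 - 1.07·22.3 = 178.

x* ≈ 22.3, y* ≈ 178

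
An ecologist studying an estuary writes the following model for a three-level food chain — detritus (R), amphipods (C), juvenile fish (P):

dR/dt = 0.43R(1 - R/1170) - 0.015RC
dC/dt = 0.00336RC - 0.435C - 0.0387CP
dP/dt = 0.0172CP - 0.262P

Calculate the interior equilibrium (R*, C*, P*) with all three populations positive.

R* ≈ 548, C* ≈ 15.2, P* ≈ 36.4

From dP/dt = 0: 0.0172C* = 0.262, so C* = 15.2.
From dR/dt = 0: 0.43(1 - R*/1170) = 0.015·15.2, giving R* = 1170·(1 - 0.531) = 548.
From dC/dt = 0: 0.00336·548 - 0.435 = 0.0387P*, so P* = 1.41/0.0387 = 36.4.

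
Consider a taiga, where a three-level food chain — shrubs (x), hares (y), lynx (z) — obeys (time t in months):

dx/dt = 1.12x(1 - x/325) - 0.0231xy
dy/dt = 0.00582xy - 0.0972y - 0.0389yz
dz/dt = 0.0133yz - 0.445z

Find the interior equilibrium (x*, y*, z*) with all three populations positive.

From dz/dt = 0: 0.0133y* = 0.445, so y* = 33.5.
From dx/dt = 0: 1.12(1 - x*/325) = 0.0231·33.5, giving x* = 325·(1 - 0.69) = 101.
From dy/dt = 0: 0.00582·101 - 0.0972 = 0.0389z*, so z* = 0.489/0.0389 = 12.6.

x* ≈ 101, y* ≈ 33.5, z* ≈ 12.6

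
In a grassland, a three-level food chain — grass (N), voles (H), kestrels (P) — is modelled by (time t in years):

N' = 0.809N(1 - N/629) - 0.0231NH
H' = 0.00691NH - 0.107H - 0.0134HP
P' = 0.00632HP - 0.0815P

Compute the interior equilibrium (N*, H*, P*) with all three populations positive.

From dP/dt = 0: 0.00632H* = 0.0815, so H* = 12.9.
From dN/dt = 0: 0.809(1 - N*/629) = 0.0231·12.9, giving N* = 629·(1 - 0.368) = 397.
From dH/dt = 0: 0.00691·397 - 0.107 = 0.0134P*, so P* = 2.64/0.0134 = 197.

N* ≈ 397, H* ≈ 12.9, P* ≈ 197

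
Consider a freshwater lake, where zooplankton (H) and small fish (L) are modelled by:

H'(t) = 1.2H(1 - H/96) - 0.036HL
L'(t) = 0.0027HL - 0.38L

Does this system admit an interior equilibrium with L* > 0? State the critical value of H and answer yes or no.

The predator equation gives dL/dt > 0 only when H > 0.38/0.0027 = 141.
Without the predator, H → K = 96. Since 96 < 141, the predator cannot invade.

Threshold H = 141; K < 141, so no, the predator goes extinct.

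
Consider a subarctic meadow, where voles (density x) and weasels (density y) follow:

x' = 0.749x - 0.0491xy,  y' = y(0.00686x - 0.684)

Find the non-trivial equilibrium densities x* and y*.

x* ≈ 99.7, y* ≈ 15.3

Set dy/dt = 0 with y > 0: 0.00686x - 0.684 = 0, so x* = 0.684/0.00686 = 99.7.
Set dx/dt = 0 with x > 0: 0.749 - 0.0491y = 0, so y* = 0.749/0.0491 = 15.3.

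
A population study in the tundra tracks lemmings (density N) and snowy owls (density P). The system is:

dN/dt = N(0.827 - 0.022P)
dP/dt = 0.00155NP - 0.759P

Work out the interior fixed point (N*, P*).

Set dP/dt = 0 with P > 0: 0.00155N - 0.759 = 0, so N* = 0.759/0.00155 = 490.
Set dN/dt = 0 with N > 0: 0.827 - 0.022P = 0, so P* = 0.827/0.022 = 37.6.

N* ≈ 490, P* ≈ 37.6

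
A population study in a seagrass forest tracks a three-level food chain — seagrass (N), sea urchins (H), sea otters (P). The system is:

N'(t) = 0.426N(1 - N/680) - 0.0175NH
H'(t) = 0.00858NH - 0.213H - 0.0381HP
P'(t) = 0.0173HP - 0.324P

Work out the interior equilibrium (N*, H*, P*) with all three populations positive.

N* ≈ 157, H* ≈ 18.7, P* ≈ 29.7

From dP/dt = 0: 0.0173H* = 0.324, so H* = 18.7.
From dN/dt = 0: 0.426(1 - N*/680) = 0.0175·18.7, giving N* = 680·(1 - 0.769) = 157.
From dH/dt = 0: 0.00858·157 - 0.213 = 0.0381P*, so P* = 1.13/0.0381 = 29.7.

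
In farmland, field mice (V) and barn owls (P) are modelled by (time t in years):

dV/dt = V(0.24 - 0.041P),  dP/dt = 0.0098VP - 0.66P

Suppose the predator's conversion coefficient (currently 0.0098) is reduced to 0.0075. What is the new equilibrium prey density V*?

At the interior fixed point, setting dP/dt = 0 with P > 0 fixes V* = (predator death rate)/(VP coefficient) — independent of the other coefficients.
With the change, V* = 0.66/0.0075 = 88; it rises from 67.3.

V* ≈ 88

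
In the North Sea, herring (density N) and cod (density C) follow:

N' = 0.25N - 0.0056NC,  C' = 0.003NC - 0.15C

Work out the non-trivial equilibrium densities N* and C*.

N* ≈ 50, C* ≈ 44.6

Set dC/dt = 0 with C > 0: 0.003N - 0.15 = 0, so N* = 0.15/0.003 = 50.
Set dN/dt = 0 with N > 0: 0.25 - 0.0056C = 0, so C* = 0.25/0.0056 = 44.6.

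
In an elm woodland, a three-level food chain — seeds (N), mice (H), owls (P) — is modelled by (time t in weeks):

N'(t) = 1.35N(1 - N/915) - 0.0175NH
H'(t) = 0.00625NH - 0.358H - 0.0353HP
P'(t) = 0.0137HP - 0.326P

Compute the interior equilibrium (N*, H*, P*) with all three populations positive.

N* ≈ 633, H* ≈ 23.8, P* ≈ 102

From dP/dt = 0: 0.0137H* = 0.326, so H* = 23.8.
From dN/dt = 0: 1.35(1 - N*/915) = 0.0175·23.8, giving N* = 915·(1 - 0.308) = 633.
From dH/dt = 0: 0.00625·633 - 0.358 = 0.0353P*, so P* = 3.6/0.0353 = 102.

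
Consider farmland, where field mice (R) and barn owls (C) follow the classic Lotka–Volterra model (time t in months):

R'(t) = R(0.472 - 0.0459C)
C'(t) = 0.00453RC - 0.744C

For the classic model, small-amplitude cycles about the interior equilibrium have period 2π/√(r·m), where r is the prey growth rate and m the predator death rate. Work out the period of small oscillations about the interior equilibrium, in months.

Here r = 0.472 and m = 0.744, so r·m = 0.351.
ω = √0.351 = 0.593 per month, hence T = 2π/ω ≈ 10.6 months.

T ≈ 10.6 months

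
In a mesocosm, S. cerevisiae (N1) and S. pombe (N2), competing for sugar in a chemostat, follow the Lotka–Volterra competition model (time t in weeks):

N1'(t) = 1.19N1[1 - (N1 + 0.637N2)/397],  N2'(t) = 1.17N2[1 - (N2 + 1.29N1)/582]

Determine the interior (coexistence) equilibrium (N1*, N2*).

N1* ≈ 147, N2* ≈ 392

Setting both brackets to zero gives the nullclines N1 + 0.637N2 = 397 and 1.29N1 + N2 = 582.
Substituting N2 = 582 - 1.29N1 into the first: N1(1 - 0.637·1.29) = 397 - 0.637·582.
So N1* = 26.3/0.178 = 147, and then N2* = 582 - 1.29·147 = 392.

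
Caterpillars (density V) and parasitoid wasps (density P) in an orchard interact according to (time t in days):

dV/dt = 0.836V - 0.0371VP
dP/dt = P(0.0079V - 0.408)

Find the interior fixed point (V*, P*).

V* ≈ 51.6, P* ≈ 22.5

Set dP/dt = 0 with P > 0: 0.0079V - 0.408 = 0, so V* = 0.408/0.0079 = 51.6.
Set dV/dt = 0 with V > 0: 0.836 - 0.0371P = 0, so P* = 0.836/0.0371 = 22.5.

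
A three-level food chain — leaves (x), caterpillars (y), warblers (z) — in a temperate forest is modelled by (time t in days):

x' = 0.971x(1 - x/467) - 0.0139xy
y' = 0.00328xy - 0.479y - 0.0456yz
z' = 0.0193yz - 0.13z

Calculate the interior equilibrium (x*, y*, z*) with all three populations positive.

From dz/dt = 0: 0.0193y* = 0.13, so y* = 6.74.
From dx/dt = 0: 0.971(1 - x*/467) = 0.0139·6.74, giving x* = 467·(1 - 0.0964) = 422.
From dy/dt = 0: 0.00328·422 - 0.479 = 0.0456z*, so z* = 0.905/0.0456 = 19.8.

x* ≈ 422, y* ≈ 6.74, z* ≈ 19.8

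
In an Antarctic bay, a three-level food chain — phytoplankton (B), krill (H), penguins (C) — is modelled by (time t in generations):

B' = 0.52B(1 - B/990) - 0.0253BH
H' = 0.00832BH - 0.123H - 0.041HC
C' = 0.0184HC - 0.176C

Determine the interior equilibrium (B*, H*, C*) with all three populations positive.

From dC/dt = 0: 0.0184H* = 0.176, so H* = 9.57.
From dB/dt = 0: 0.52(1 - B*/990) = 0.0253·9.57, giving B* = 990·(1 - 0.465) = 529.
From dH/dt = 0: 0.00832·529 - 0.123 = 0.041C*, so C* = 4.28/0.041 = 104.

B* ≈ 529, H* ≈ 9.57, C* ≈ 104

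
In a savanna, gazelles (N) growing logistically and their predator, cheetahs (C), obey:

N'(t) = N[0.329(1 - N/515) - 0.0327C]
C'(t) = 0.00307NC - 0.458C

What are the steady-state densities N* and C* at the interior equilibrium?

N* ≈ 149, C* ≈ 7.15

From dC/dt = 0 with C > 0: 0.00307N* = 0.458, so N* = 149.
Substitute into dN/dt = 0: 0.329(1 - 149/515) = 0.0327C*.
The bracket is 0.71, giving C* = 0.234/0.0327 = 7.15.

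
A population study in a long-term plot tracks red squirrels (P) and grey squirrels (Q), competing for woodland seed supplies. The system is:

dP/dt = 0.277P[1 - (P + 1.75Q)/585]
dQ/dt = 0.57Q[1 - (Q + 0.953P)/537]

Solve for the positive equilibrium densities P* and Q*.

P* ≈ 531, Q* ≈ 30.7

Setting both brackets to zero gives the nullclines P + 1.75Q = 585 and 0.953P + Q = 537.
Substituting Q = 537 - 0.953P into the first: P(1 - 1.75·0.953) = 585 - 1.75·537.
So P* = -355/-0.668 = 531, and then Q* = 537 - 0.953·531 = 30.7.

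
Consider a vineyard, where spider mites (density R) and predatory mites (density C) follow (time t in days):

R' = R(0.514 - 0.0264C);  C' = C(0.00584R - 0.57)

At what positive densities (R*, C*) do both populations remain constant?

Set dC/dt = 0 with C > 0: 0.00584R - 0.57 = 0, so R* = 0.57/0.00584 = 97.6.
Set dR/dt = 0 with R > 0: 0.514 - 0.0264C = 0, so C* = 0.514/0.0264 = 19.5.

R* ≈ 97.6, C* ≈ 19.5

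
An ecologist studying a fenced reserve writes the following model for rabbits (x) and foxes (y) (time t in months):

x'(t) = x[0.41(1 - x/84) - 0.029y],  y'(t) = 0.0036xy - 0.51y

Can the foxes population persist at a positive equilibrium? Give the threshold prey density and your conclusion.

The predator equation gives dy/dt > 0 only when x > 0.51/0.0036 = 142.
Without the predator, x → K = 84. Since 84 < 142, the predator cannot invade.

Threshold x = 142; K < 142, so no, the predator goes extinct.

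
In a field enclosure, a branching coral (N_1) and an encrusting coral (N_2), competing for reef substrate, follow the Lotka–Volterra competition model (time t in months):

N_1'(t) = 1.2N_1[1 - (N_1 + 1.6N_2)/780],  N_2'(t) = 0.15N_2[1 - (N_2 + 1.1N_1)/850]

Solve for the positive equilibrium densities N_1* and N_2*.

N_1* ≈ 763, N_2* ≈ 10.5

Setting both brackets to zero gives the nullclines N_1 + 1.6N_2 = 780 and 1.1N_1 + N_2 = 850.
Substituting N_2 = 850 - 1.1N_1 into the first: N_1(1 - 1.6·1.1) = 780 - 1.6·850.
So N_1* = -580/-0.76 = 763, and then N_2* = 850 - 1.1·763 = 10.5.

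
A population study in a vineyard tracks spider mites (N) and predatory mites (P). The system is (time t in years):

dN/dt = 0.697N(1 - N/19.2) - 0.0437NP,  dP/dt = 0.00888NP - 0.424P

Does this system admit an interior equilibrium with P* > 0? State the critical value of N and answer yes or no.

The predator equation gives dP/dt > 0 only when N > 0.424/0.00888 = 47.7.
Without the predator, N → K = 19.2. Since 19.2 < 47.7, the predator cannot invade.

Threshold N = 47.7; K < 47.7, so no, the predator goes extinct.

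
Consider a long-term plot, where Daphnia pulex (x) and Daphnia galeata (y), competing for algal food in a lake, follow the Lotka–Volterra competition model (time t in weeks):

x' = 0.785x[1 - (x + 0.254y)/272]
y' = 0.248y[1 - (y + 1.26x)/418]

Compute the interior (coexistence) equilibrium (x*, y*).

Setting both brackets to zero gives the nullclines x + 0.254y = 272 and 1.26x + y = 418.
Substituting y = 418 - 1.26x into the first: x(1 - 0.254·1.26) = 272 - 0.254·418.
So x* = 166/0.68 = 244, and then y* = 418 - 1.26·244 = 111.

x* ≈ 244, y* ≈ 111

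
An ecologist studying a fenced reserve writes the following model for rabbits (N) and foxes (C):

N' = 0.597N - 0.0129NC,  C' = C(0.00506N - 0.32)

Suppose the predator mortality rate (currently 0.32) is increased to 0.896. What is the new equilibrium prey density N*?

At the interior fixed point, setting dC/dt = 0 with C > 0 fixes N* = (predator death rate)/(NC coefficient) — independent of the other coefficients.
With the change, N* = 0.896/0.00506 = 177; it rises from 63.2.

N* ≈ 177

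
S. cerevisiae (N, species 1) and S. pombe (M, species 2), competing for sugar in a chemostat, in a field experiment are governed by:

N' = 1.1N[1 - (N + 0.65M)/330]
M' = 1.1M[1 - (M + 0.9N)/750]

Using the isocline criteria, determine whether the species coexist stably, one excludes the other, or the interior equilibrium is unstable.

species 2 excludes species 1

Compare the nullcline intercepts: K1/α12 = 330/0.65 = 508 < K2 = 750; K2/α21 = 750/0.9 = 833 > K1 = 330.
Since the inequalities point opposite ways, species 2 can invade but species 1 cannot.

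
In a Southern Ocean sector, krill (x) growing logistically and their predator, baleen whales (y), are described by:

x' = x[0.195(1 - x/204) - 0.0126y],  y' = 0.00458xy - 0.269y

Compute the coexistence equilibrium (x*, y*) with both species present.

x* ≈ 58.7, y* ≈ 11

From dy/dt = 0 with y > 0: 0.00458x* = 0.269, so x* = 58.7.
Substitute into dx/dt = 0: 0.195(1 - 58.7/204) = 0.0126y*.
The bracket is 0.712, giving y* = 0.139/0.0126 = 11.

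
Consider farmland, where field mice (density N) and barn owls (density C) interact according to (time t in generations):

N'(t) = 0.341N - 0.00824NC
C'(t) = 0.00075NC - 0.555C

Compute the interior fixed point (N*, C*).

Set dC/dt = 0 with C > 0: 0.00075N - 0.555 = 0, so N* = 0.555/0.00075 = 740.
Set dN/dt = 0 with N > 0: 0.341 - 0.00824C = 0, so C* = 0.341/0.00824 = 41.4.

N* ≈ 740, C* ≈ 41.4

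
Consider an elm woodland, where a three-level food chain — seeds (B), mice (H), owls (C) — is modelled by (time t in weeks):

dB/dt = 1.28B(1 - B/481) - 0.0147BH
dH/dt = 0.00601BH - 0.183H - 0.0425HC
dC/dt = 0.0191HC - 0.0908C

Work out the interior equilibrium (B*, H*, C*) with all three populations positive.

From dC/dt = 0: 0.0191H* = 0.0908, so H* = 4.75.
From dB/dt = 0: 1.28(1 - B*/481) = 0.0147·4.75, giving B* = 481·(1 - 0.0546) = 455.
From dH/dt = 0: 0.00601·455 - 0.183 = 0.0425C*, so C* = 2.55/0.0425 = 60.

B* ≈ 455, H* ≈ 4.75, C* ≈ 60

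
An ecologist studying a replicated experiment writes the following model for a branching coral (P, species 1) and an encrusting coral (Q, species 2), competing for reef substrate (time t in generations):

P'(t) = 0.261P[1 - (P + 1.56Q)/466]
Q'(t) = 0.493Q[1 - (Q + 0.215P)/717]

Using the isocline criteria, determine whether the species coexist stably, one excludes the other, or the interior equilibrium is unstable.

species 2 excludes species 1

Compare the nullcline intercepts: K1/α12 = 466/1.56 = 299 < K2 = 717; K2/α21 = 717/0.215 = 3330 > K1 = 466.
Since the inequalities point opposite ways, species 2 can invade but species 1 cannot.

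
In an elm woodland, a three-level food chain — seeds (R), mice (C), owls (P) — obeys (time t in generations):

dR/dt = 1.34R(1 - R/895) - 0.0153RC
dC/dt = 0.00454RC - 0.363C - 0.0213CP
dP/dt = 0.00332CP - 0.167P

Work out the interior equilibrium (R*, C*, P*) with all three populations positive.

R* ≈ 381, C* ≈ 50.3, P* ≈ 64.2

From dP/dt = 0: 0.00332C* = 0.167, so C* = 50.3.
From dR/dt = 0: 1.34(1 - R*/895) = 0.0153·50.3, giving R* = 895·(1 - 0.574) = 381.
From dC/dt = 0: 0.00454·381 - 0.363 = 0.0213P*, so P* = 1.37/0.0213 = 64.2.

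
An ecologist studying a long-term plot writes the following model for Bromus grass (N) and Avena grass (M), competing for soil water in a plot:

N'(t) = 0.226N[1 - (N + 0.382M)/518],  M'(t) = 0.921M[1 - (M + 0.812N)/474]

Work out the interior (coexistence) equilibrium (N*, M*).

Setting both brackets to zero gives the nullclines N + 0.382M = 518 and 0.812N + M = 474.
Substituting M = 474 - 0.812N into the first: N(1 - 0.382·0.812) = 518 - 0.382·474.
So N* = 337/0.69 = 488, and then M* = 474 - 0.812·488 = 77.4.

N* ≈ 488, M* ≈ 77.4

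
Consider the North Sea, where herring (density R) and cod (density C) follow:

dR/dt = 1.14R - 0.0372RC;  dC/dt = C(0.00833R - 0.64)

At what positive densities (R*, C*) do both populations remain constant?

R* ≈ 76.8, C* ≈ 30.6

Set dC/dt = 0 with C > 0: 0.00833R - 0.64 = 0, so R* = 0.64/0.00833 = 76.8.
Set dR/dt = 0 with R > 0: 1.14 - 0.0372C = 0, so C* = 1.14/0.0372 = 30.6.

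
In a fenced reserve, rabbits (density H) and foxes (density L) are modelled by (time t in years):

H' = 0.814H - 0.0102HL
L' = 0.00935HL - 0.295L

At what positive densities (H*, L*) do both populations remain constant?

H* ≈ 31.6, L* ≈ 79.8

Set dL/dt = 0 with L > 0: 0.00935H - 0.295 = 0, so H* = 0.295/0.00935 = 31.6.
Set dH/dt = 0 with H > 0: 0.814 - 0.0102L = 0, so L* = 0.814/0.0102 = 79.8.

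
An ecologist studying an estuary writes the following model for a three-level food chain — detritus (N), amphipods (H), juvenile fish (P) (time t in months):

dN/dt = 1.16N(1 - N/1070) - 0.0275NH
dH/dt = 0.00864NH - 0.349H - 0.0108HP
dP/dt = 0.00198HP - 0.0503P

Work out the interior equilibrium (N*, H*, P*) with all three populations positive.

N* ≈ 426, H* ≈ 25.4, P* ≈ 308

From dP/dt = 0: 0.00198H* = 0.0503, so H* = 25.4.
From dN/dt = 0: 1.16(1 - N*/1070) = 0.0275·25.4, giving N* = 1070·(1 - 0.602) = 426.
From dH/dt = 0: 0.00864·426 - 0.349 = 0.0108P*, so P* = 3.33/0.0108 = 308.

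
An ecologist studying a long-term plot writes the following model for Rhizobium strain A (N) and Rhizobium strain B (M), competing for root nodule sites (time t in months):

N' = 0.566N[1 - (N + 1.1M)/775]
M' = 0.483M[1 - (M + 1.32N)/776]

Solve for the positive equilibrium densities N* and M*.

N* ≈ 174, M* ≈ 546

Setting both brackets to zero gives the nullclines N + 1.1M = 775 and 1.32N + M = 776.
Substituting M = 776 - 1.32N into the first: N(1 - 1.1·1.32) = 775 - 1.1·776.
So N* = -78.6/-0.452 = 174, and then M* = 776 - 1.32·174 = 546.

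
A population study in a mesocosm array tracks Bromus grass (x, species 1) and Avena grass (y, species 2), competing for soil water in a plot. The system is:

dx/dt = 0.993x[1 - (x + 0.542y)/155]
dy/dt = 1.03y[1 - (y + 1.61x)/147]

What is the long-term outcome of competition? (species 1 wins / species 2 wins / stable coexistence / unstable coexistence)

species 1 excludes species 2

Compare the nullcline intercepts: K1/α12 = 155/0.542 = 286 > K2 = 147; K2/α21 = 147/1.61 = 91.3 < K1 = 155.
Since the inequalities point opposite ways, species 1 can invade but species 2 cannot.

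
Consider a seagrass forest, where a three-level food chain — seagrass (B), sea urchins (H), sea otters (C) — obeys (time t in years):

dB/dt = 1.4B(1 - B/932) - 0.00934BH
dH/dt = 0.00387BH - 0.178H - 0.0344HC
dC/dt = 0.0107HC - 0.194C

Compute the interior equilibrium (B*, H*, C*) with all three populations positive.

From dC/dt = 0: 0.0107H* = 0.194, so H* = 18.1.
From dB/dt = 0: 1.4(1 - B*/932) = 0.00934·18.1, giving B* = 932·(1 - 0.121) = 819.
From dH/dt = 0: 0.00387·819 - 0.178 = 0.0344C*, so C* = 2.99/0.0344 = 87.

B* ≈ 819, H* ≈ 18.1, C* ≈ 87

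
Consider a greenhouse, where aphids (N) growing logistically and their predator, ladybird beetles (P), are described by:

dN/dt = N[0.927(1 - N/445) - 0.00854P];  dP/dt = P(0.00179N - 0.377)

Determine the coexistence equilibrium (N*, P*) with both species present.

From dP/dt = 0 with P > 0: 0.00179N* = 0.377, so N* = 211.
Substitute into dN/dt = 0: 0.927(1 - 211/445) = 0.00854P*.
The bracket is 0.527, giving P* = 0.488/0.00854 = 57.2.

N* ≈ 211, P* ≈ 57.2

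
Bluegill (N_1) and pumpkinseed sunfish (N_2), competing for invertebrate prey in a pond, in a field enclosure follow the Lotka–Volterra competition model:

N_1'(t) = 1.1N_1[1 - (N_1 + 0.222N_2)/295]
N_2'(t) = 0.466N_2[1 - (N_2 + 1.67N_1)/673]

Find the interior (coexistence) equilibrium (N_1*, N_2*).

Setting both brackets to zero gives the nullclines N_1 + 0.222N_2 = 295 and 1.67N_1 + N_2 = 673.
Substituting N_2 = 673 - 1.67N_1 into the first: N_1(1 - 0.222·1.67) = 295 - 0.222·673.
So N_1* = 146/0.629 = 231, and then N_2* = 673 - 1.67·231 = 287.

N_1* ≈ 231, N_2* ≈ 287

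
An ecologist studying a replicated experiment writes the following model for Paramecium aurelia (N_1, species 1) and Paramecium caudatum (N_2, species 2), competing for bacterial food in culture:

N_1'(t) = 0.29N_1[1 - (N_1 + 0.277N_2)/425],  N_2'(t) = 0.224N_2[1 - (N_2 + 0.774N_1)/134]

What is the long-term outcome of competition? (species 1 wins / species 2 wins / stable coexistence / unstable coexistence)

species 1 excludes species 2

Compare the nullcline intercepts: K1/α12 = 425/0.277 = 1530 > K2 = 134; K2/α21 = 134/0.774 = 173 < K1 = 425.
Since the inequalities point opposite ways, species 1 can invade but species 2 cannot.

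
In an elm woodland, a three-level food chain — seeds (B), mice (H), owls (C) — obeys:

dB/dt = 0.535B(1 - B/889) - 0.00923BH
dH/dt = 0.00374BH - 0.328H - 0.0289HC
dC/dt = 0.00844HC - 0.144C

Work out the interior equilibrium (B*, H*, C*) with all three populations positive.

From dC/dt = 0: 0.00844H* = 0.144, so H* = 17.1.
From dB/dt = 0: 0.535(1 - B*/889) = 0.00923·17.1, giving B* = 889·(1 - 0.294) = 627.
From dH/dt = 0: 0.00374·627 - 0.328 = 0.0289C*, so C* = 2.02/0.0289 = 69.8.

B* ≈ 627, H* ≈ 17.1, C* ≈ 69.8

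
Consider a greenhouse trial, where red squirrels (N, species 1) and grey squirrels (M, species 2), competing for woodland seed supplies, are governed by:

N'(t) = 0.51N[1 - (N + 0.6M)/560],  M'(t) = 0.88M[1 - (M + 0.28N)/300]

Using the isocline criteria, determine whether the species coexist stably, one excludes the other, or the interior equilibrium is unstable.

stable coexistence

Compare the nullcline intercepts: K1/α12 = 560/0.6 = 933 > K2 = 300; K2/α21 = 300/0.28 = 1070 > K1 = 560.
Since both inequalities hold, each species can invade when rare, so the interior equilibrium is stable.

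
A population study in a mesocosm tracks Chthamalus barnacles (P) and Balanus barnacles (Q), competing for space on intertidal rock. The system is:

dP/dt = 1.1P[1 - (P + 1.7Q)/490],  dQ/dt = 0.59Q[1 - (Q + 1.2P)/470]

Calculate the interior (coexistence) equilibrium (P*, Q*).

Setting both brackets to zero gives the nullclines P + 1.7Q = 490 and 1.2P + Q = 470.
Substituting Q = 470 - 1.2P into the first: P(1 - 1.7·1.2) = 490 - 1.7·470.
So P* = -309/-1.04 = 297, and then Q* = 470 - 1.2·297 = 113.

P* ≈ 297, Q* ≈ 113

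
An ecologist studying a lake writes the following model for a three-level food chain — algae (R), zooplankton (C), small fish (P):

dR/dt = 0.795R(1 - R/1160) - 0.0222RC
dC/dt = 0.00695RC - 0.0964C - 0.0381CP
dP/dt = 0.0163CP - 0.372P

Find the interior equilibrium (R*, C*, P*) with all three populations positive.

R* ≈ 421, C* ≈ 22.8, P* ≈ 74.2

From dP/dt = 0: 0.0163C* = 0.372, so C* = 22.8.
From dR/dt = 0: 0.795(1 - R*/1160) = 0.0222·22.8, giving R* = 1160·(1 - 0.637) = 421.
From dC/dt = 0: 0.00695·421 - 0.0964 = 0.0381P*, so P* = 2.83/0.0381 = 74.2.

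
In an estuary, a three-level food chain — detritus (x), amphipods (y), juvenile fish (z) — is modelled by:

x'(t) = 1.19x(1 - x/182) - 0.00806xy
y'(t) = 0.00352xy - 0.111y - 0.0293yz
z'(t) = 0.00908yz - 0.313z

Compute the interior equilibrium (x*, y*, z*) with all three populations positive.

From dz/dt = 0: 0.00908y* = 0.313, so y* = 34.5.
From dx/dt = 0: 1.19(1 - x*/182) = 0.00806·34.5, giving x* = 182·(1 - 0.233) = 140.
From dy/dt = 0: 0.00352·140 - 0.111 = 0.0293z*, so z* = 0.38/0.0293 = 13.

x* ≈ 140, y* ≈ 34.5, z* ≈ 13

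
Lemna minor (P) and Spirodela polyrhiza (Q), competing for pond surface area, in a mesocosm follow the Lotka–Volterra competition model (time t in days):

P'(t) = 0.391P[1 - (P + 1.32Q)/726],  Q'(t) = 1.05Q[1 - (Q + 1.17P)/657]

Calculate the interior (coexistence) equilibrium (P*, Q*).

P* ≈ 259, Q* ≈ 353

Setting both brackets to zero gives the nullclines P + 1.32Q = 726 and 1.17P + Q = 657.
Substituting Q = 657 - 1.17P into the first: P(1 - 1.32·1.17) = 726 - 1.32·657.
So P* = -141/-0.544 = 259, and then Q* = 657 - 1.17·259 = 353.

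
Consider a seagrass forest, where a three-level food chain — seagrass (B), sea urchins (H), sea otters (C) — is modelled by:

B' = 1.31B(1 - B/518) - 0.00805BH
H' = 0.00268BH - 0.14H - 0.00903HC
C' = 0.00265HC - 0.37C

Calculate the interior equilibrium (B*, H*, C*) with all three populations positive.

From dC/dt = 0: 0.00265H* = 0.37, so H* = 140.
From dB/dt = 0: 1.31(1 - B*/518) = 0.00805·140, giving B* = 518·(1 - 0.858) = 73.6.
From dH/dt = 0: 0.00268·73.6 - 0.14 = 0.00903C*, so C* = 0.0571/0.00903 = 6.33.

B* ≈ 73.6, H* ≈ 140, C* ≈ 6.33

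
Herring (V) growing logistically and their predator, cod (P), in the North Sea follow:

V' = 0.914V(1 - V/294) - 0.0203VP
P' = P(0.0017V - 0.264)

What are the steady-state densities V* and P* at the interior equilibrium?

From dP/dt = 0 with P > 0: 0.0017V* = 0.264, so V* = 155.
Substitute into dV/dt = 0: 0.914(1 - 155/294) = 0.0203P*.
The bracket is 0.472, giving P* = 0.431/0.0203 = 21.2.

V* ≈ 155, P* ≈ 21.2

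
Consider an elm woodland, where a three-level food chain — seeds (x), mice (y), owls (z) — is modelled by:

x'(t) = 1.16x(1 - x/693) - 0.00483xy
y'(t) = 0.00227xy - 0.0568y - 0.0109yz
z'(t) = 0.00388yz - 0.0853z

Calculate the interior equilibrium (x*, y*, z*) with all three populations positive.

From dz/dt = 0: 0.00388y* = 0.0853, so y* = 22.
From dx/dt = 0: 1.16(1 - x*/693) = 0.00483·22, giving x* = 693·(1 - 0.0915) = 630.
From dy/dt = 0: 0.00227·630 - 0.0568 = 0.0109z*, so z* = 1.37/0.0109 = 126.

x* ≈ 630, y* ≈ 22, z* ≈ 126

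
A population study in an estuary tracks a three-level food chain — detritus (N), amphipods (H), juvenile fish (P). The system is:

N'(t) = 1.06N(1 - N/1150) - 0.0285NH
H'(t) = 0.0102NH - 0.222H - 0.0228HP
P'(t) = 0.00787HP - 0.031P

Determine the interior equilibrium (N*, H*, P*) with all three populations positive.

From dP/dt = 0: 0.00787H* = 0.031, so H* = 3.94.
From dN/dt = 0: 1.06(1 - N*/1150) = 0.0285·3.94, giving N* = 1150·(1 - 0.106) = 1030.
From dH/dt = 0: 0.0102·1030 - 0.222 = 0.0228P*, so P* = 10.3/0.0228 = 450.

N* ≈ 1030, H* ≈ 3.94, P* ≈ 450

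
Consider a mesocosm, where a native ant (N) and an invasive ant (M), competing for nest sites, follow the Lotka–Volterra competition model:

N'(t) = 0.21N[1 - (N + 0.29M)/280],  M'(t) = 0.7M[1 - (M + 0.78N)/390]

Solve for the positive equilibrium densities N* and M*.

N* ≈ 216, M* ≈ 222

Setting both brackets to zero gives the nullclines N + 0.29M = 280 and 0.78N + M = 390.
Substituting M = 390 - 0.78N into the first: N(1 - 0.29·0.78) = 280 - 0.29·390.
So N* = 167/0.774 = 216, and then M* = 390 - 0.78·216 = 222.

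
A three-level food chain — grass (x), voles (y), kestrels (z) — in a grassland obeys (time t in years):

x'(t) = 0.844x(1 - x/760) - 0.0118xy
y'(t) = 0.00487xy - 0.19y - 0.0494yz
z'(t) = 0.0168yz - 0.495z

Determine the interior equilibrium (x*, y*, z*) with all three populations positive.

x* ≈ 447, y* ≈ 29.5, z* ≈ 40.2

From dz/dt = 0: 0.0168y* = 0.495, so y* = 29.5.
From dx/dt = 0: 0.844(1 - x*/760) = 0.0118·29.5, giving x* = 760·(1 - 0.412) = 447.
From dy/dt = 0: 0.00487·447 - 0.19 = 0.0494z*, so z* = 1.99/0.0494 = 40.2.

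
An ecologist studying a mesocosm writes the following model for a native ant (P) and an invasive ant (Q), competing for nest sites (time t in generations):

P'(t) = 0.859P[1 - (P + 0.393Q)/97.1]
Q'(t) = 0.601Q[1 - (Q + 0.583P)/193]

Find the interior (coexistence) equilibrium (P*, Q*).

P* ≈ 27.6, Q* ≈ 177

Setting both brackets to zero gives the nullclines P + 0.393Q = 97.1 and 0.583P + Q = 193.
Substituting Q = 193 - 0.583P into the first: P(1 - 0.393·0.583) = 97.1 - 0.393·193.
So P* = 21.3/0.771 = 27.6, and then Q* = 193 - 0.583·27.6 = 177.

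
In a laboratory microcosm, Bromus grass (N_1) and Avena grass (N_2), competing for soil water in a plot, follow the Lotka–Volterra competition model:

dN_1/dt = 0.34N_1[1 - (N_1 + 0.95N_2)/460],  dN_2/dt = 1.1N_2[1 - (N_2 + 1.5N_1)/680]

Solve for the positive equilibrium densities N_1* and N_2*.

N_1* ≈ 438, N_2* ≈ 23.5

Setting both brackets to zero gives the nullclines N_1 + 0.95N_2 = 460 and 1.5N_1 + N_2 = 680.
Substituting N_2 = 680 - 1.5N_1 into the first: N_1(1 - 0.95·1.5) = 460 - 0.95·680.
So N_1* = -186/-0.425 = 438, and then N_2* = 680 - 1.5·438 = 23.5.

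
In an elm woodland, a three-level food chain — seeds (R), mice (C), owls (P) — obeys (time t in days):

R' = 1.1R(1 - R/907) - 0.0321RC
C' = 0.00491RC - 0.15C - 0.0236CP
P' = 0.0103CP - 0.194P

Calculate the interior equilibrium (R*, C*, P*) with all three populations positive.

From dP/dt = 0: 0.0103C* = 0.194, so C* = 18.8.
From dR/dt = 0: 1.1(1 - R*/907) = 0.0321·18.8, giving R* = 907·(1 - 0.55) = 408.
From dC/dt = 0: 0.00491·408 - 0.15 = 0.0236P*, so P* = 1.86/0.0236 = 78.6.

R* ≈ 408, C* ≈ 18.8, P* ≈ 78.6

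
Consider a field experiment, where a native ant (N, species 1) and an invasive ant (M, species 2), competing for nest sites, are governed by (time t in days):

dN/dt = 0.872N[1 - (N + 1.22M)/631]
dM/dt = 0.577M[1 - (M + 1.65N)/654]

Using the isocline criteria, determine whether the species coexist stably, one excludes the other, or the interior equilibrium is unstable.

Compare the nullcline intercepts: K1/α12 = 631/1.22 = 517 < K2 = 654; K2/α21 = 654/1.65 = 396 < K1 = 631.
Since both are reversed, neither can invade when rare; the interior point is a saddle.

unstable coexistence (outcome depends on initial conditions)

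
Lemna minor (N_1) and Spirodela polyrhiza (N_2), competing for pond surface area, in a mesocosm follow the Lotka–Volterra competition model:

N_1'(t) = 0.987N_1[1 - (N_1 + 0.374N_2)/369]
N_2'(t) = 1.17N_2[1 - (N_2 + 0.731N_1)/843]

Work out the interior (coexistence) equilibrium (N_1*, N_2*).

N_1* ≈ 73.9, N_2* ≈ 789

Setting both brackets to zero gives the nullclines N_1 + 0.374N_2 = 369 and 0.731N_1 + N_2 = 843.
Substituting N_2 = 843 - 0.731N_1 into the first: N_1(1 - 0.374·0.731) = 369 - 0.374·843.
So N_1* = 53.7/0.727 = 73.9, and then N_2* = 843 - 0.731·73.9 = 789.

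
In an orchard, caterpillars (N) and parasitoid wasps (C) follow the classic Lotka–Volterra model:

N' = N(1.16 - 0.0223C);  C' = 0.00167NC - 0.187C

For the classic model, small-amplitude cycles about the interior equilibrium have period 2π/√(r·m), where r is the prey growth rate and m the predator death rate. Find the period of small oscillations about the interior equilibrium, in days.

T ≈ 13.5 days

Here r = 1.16 and m = 0.187, so r·m = 0.217.
ω = √0.217 = 0.466 per day, hence T = 2π/ω ≈ 13.5 days.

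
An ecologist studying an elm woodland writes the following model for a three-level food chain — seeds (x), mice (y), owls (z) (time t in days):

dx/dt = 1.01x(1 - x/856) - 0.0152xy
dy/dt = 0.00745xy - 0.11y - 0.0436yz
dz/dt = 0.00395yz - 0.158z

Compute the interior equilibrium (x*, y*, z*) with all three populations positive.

x* ≈ 341, y* ≈ 40, z* ≈ 55.7

From dz/dt = 0: 0.00395y* = 0.158, so y* = 40.
From dx/dt = 0: 1.01(1 - x*/856) = 0.0152·40, giving x* = 856·(1 - 0.602) = 341.
From dy/dt = 0: 0.00745·341 - 0.11 = 0.0436z*, so z* = 2.43/0.0436 = 55.7.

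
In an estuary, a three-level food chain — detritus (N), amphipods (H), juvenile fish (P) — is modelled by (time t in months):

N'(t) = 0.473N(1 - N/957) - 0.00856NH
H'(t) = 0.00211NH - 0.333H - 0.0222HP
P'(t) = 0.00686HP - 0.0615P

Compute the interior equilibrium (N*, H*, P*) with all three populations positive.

N* ≈ 802, H* ≈ 8.97, P* ≈ 61.2

From dP/dt = 0: 0.00686H* = 0.0615, so H* = 8.97.
From dN/dt = 0: 0.473(1 - N*/957) = 0.00856·8.97, giving N* = 957·(1 - 0.162) = 802.
From dH/dt = 0: 0.00211·802 - 0.333 = 0.0222P*, so P* = 1.36/0.0222 = 61.2.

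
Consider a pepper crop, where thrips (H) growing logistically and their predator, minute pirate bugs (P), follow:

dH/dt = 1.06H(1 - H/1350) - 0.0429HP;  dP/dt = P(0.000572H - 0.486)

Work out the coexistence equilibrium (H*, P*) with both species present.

From dP/dt = 0 with P > 0: 0.000572H* = 0.486, so H* = 850.
Substitute into dH/dt = 0: 1.06(1 - 850/1350) = 0.0429P*.
The bracket is 0.371, giving P* = 0.393/0.0429 = 9.16.

H* ≈ 850, P* ≈ 9.16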